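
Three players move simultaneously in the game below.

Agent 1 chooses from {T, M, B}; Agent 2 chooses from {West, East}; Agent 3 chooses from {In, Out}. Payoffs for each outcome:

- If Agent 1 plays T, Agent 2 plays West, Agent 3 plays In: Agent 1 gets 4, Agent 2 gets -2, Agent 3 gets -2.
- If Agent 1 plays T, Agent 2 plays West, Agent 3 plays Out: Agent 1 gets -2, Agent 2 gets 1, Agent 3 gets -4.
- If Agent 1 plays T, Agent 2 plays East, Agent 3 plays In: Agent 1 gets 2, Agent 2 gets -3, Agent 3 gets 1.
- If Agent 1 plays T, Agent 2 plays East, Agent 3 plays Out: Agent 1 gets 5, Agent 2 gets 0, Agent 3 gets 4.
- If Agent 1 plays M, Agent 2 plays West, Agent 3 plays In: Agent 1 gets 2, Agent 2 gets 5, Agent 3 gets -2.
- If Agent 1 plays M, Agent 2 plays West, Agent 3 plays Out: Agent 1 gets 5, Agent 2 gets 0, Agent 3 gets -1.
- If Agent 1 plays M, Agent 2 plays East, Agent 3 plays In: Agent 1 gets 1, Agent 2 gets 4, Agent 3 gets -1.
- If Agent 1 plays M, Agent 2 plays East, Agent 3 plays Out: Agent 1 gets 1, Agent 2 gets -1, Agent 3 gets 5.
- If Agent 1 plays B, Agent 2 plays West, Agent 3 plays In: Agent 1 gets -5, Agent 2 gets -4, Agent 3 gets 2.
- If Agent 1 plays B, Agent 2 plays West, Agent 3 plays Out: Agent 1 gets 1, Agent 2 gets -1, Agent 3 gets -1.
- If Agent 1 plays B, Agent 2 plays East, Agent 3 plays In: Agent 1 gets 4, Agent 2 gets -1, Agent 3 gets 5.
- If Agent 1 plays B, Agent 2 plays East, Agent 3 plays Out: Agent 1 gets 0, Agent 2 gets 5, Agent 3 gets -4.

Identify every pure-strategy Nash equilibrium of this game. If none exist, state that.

The pure Nash equilibria are (T, West, In); (M, West, Out); (B, East, In).

Check each profile: it is a Nash equilibrium iff no player can strictly gain by switching unilaterally.
(T, West, In): Agent 1 gets 4, best alternative 2; Agent 2 gets -2, best alternative -3; Agent 3 gets -2, best alternative -4. No profitable deviation — NE.
(T, West, Out): Agent 1 can switch to M (-2 → 5). Not NE.
(T, East, In): Agent 1 can switch to B (2 → 4). Not NE.
(T, East, Out): Agent 2 can switch to West (0 → 1). Not NE.
(M, West, In): Agent 1 can switch to T (2 → 4). Not NE.
(M, West, Out): Agent 1 gets 5, best alternative 1; Agent 2 gets 0, best alternative -1; Agent 3 gets -1, best alternative -2. No profitable deviation — NE.
(M, East, In): Agent 1 can switch to T (1 → 2). Not NE.
(M, East, Out): Agent 1 can switch to T (1 → 5). Not NE.
(B, East, In): Agent 1 gets 4, best alternative 2; Agent 2 gets -1, best alternative -4; Agent 3 gets 5, best alternative -4. No profitable deviation — NE.
(The remaining 3 profiles each have a profitable deviation by the same check.)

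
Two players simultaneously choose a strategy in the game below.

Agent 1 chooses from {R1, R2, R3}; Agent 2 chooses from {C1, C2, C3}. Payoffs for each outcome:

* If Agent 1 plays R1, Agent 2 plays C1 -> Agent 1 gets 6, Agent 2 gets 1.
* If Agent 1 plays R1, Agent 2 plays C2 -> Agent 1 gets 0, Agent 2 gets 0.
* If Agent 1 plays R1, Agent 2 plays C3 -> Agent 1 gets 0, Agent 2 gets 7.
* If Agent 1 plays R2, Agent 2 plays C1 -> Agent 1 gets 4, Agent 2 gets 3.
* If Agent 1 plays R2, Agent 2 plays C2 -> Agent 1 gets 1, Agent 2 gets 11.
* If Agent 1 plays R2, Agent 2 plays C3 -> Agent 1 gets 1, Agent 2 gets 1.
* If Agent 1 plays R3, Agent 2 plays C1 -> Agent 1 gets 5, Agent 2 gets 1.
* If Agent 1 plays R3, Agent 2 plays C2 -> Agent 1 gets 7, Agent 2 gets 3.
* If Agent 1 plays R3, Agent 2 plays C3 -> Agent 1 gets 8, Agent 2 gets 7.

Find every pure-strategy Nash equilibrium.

The unique pure-strategy Nash equilibrium is (R3, C3).

Agent 1 against C1: payoffs 6, 4, 5 → best response R1.
Agent 1 against C2: payoffs 0, 1, 7 → best response R3.
Agent 1 against C3: payoffs 0, 1, 8 → best response R3.
Agent 2 against R1: payoffs 1, 0, 7 → best response C3.
Agent 2 against R2: payoffs 3, 11, 1 → best response C2.
Agent 2 against R3: payoffs 1, 3, 7 → best response C3.
Mutual best responses: (R3, C3).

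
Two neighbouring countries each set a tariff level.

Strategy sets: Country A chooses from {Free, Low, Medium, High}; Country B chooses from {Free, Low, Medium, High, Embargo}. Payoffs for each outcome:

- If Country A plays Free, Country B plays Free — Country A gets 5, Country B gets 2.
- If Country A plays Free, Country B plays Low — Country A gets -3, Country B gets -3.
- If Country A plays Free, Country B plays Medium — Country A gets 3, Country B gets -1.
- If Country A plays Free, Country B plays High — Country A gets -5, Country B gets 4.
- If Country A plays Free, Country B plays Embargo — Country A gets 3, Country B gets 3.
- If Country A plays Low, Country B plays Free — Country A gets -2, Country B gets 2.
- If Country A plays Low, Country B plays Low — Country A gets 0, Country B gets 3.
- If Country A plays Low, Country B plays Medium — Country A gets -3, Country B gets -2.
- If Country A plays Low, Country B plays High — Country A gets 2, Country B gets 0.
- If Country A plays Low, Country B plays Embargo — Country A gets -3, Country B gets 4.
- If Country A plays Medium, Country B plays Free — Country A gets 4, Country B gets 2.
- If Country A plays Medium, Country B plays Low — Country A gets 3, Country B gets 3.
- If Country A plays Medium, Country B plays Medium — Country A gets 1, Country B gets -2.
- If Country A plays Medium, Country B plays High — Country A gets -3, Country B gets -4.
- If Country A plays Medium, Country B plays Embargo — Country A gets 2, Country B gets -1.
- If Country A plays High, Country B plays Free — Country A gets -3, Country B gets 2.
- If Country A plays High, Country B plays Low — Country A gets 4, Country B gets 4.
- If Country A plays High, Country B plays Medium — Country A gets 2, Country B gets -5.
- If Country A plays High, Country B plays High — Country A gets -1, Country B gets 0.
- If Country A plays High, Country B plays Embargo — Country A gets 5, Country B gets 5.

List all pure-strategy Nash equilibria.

For each player, find the best response to each opponent profile; mutual best responses are the pure NE.
Country A against Free: payoffs 5, -2, 4, -3 → best response Free.
Country A against Low: payoffs -3, 0, 3, 4 → best response High.
Country A against Medium: payoffs 3, -3, 1, 2 → best response Free.
Country A against High: payoffs -5, 2, -3, -1 → best response Low.
Country A against Embargo: payoffs 3, -3, 2, 5 → best response High.
Country B against Free: payoffs 2, -3, -1, 4, 3 → best response High.
Country B against Low: payoffs 2, 3, -2, 0, 4 → best response Embargo.
Country B against Medium: payoffs 2, 3, -2, -4, -1 → best response Low.
Country B against High: payoffs 2, 4, -5, 0, 5 → best response Embargo.
Mutual best responses: (High, Embargo).

The unique pure-strategy Nash equilibrium is (High, Embargo).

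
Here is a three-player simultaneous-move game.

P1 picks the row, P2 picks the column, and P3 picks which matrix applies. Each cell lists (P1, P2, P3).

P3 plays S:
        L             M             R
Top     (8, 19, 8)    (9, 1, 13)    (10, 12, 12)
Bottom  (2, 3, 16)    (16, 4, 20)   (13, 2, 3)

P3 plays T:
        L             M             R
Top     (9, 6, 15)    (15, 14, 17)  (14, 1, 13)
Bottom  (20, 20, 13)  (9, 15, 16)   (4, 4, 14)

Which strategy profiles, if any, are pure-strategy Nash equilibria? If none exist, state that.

Mark each player's best response to every combination of opponents' strategies; a profile where every player is best-responding is a pure Nash equilibrium.
P1 against (L, S): payoffs 8, 2 → best response Top.
P1 against (L, T): payoffs 9, 20 → best response Bottom.
P1 against (M, S): payoffs 9, 16 → best response Bottom.
P1 against (M, T): payoffs 15, 9 → best response Top.
P1 against (R, S): payoffs 10, 13 → best response Bottom.
P1 against (R, T): payoffs 14, 4 → best response Top.
P2 against (Top, S): payoffs 19, 1, 12 → best response L.
P2 against (Top, T): payoffs 6, 14, 1 → best response M.
P2 against (Bottom, S): payoffs 3, 4, 2 → best response M.
P2 against (Bottom, T): payoffs 20, 15, 4 → best response L.
P3 against (Top, L): payoffs 8, 15 → best response T.
P3 against (Top, M): payoffs 13, 17 → best response T.
P3 against (Top, R): payoffs 12, 13 → best response T.
P3 against (Bottom, L): payoffs 16, 13 → best response S.
P3 against (Bottom, M): payoffs 20, 16 → best response S.
P3 against (Bottom, R): payoffs 3, 14 → best response T.
Mutual best responses: (Top, M, T); (Bottom, M, S).

The pure Nash equilibria are (Top, M, T) and (Bottom, M, S).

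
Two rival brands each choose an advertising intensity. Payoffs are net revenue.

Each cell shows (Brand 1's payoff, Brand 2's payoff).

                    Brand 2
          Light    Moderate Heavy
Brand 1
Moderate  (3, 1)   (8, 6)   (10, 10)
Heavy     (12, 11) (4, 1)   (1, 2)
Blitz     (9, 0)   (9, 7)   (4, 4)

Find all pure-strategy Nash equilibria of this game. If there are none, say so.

Pure-strategy Nash equilibria: (Moderate, Heavy), (Heavy, Light), (Blitz, Moderate)

For each strategy profile, look for a profitable unilateral deviation.
(Moderate, Light): Brand 1 can switch to Heavy (3 → 12). Not NE.
(Moderate, Moderate): Brand 1 can switch to Blitz (8 → 9). Not NE.
(Moderate, Heavy): Brand 1 gets 10, best alternative 4; Brand 2 gets 10, best alternative 6. No profitable deviation — NE.
(Heavy, Light): Brand 1 gets 12, best alternative 9; Brand 2 gets 11, best alternative 2. No profitable deviation — NE.
(Heavy, Moderate): Brand 1 can switch to Moderate (4 → 8). Not NE.
(Heavy, Heavy): Brand 1 can switch to Moderate (1 → 10). Not NE.
(Blitz, Light): Brand 1 can switch to Heavy (9 → 12). Not NE.
(Blitz, Moderate): Brand 1 gets 9, best alternative 8; Brand 2 gets 7, best alternative 4. No profitable deviation — NE.
(Blitz, Heavy): Brand 1 can switch to Moderate (4 → 10). Not NE.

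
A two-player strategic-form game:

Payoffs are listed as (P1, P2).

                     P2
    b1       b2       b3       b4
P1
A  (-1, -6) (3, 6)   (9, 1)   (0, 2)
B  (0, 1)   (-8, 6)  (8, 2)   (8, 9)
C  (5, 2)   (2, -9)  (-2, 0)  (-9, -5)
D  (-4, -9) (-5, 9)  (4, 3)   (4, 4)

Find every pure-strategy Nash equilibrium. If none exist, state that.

For each player, find the best response to each opponent profile; mutual best responses are the pure NE.
P1 against b1: payoffs -1, 0, 5, -4 → best response C.
P1 against b2: payoffs 3, -8, 2, -5 → best response A.
P1 against b3: payoffs 9, 8, -2, 4 → best response A.
P1 against b4: payoffs 0, 8, -9, 4 → best response B.
P2 against A: payoffs -6, 6, 1, 2 → best response b2.
P2 against B: payoffs 1, 6, 2, 9 → best response b4.
P2 against C: payoffs 2, -9, 0, -5 → best response b1.
P2 against D: payoffs -9, 9, 3, 4 → best response b2.
Mutual best responses: (A, b2); (B, b4); (C, b1).

The pure Nash equilibria are (A, b2) and (B, b4) and (C, b1).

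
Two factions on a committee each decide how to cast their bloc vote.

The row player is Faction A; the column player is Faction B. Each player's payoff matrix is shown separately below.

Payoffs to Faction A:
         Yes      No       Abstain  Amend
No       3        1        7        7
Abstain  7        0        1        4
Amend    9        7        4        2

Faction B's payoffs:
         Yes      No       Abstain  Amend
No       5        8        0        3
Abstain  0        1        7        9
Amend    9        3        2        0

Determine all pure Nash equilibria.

Faction A against Yes: payoffs 3, 7, 9 → best response Amend.
Faction A against No: payoffs 1, 0, 7 → best response Amend.
Faction A against Abstain: payoffs 7, 1, 4 → best response No.
Faction A against Amend: payoffs 7, 4, 2 → best response No.
Faction B against No: payoffs 5, 8, 0, 3 → best response No.
Faction B against Abstain: payoffs 0, 1, 7, 9 → best response Amend.
Faction B against Amend: payoffs 9, 3, 2, 0 → best response Yes.
Mutual best responses: (Amend, Yes).

Pure NE: (Amend, Yes)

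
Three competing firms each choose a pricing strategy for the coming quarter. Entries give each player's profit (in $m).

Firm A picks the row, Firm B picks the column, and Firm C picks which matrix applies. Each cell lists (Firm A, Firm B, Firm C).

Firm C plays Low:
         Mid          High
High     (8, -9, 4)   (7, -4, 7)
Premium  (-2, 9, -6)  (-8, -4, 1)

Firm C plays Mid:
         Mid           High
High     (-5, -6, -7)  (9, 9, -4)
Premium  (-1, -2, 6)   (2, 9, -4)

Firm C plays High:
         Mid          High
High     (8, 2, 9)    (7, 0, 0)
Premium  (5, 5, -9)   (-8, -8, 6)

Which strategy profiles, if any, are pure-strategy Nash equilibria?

(High, Mid, Low): Firm B can switch to High (-9 → -4). Not NE.
(High, Mid, Mid): Firm A can switch to Premium (-5 → -1). Not NE.
(High, Mid, High): Firm A gets 8, best alternative 5; Firm B gets 2, best alternative 0; Firm C gets 9, best alternative 4. No profitable deviation — NE.
(High, High, Low): Firm A gets 7, best alternative -8; Firm B gets -4, best alternative -9; Firm C gets 7, best alternative 0. No profitable deviation — NE.
(High, High, Mid): Firm C can switch to Low (-4 → 7). Not NE.
(High, High, High): Firm B can switch to Mid (0 → 2). Not NE.
(Premium, Mid, Low): Firm A can switch to High (-2 → 8). Not NE.
(Premium, Mid, Mid): Firm B can switch to High (-2 → 9). Not NE.
(Premium, Mid, High): Firm A can switch to High (5 → 8). Not NE.
(Premium, High, Low): Firm A can switch to High (-8 → 7). Not NE.
(Premium, High, Mid): Firm A can switch to High (2 → 9). Not NE.
(Premium, High, High): Firm A can switch to High (-8 → 7). Not NE.

(High, Mid, High); (High, High, Low)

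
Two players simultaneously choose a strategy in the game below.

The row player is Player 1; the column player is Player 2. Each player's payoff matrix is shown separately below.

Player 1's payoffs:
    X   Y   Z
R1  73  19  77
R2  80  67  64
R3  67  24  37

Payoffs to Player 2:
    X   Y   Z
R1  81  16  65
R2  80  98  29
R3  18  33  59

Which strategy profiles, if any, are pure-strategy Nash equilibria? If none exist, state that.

Pure NE: (R2, Y)

Player 1 against X: payoffs 73, 80, 67 → best response R2.
Player 1 against Y: payoffs 19, 67, 24 → best response R2.
Player 1 against Z: payoffs 77, 64, 37 → best response R1.
Player 2 against R1: payoffs 81, 16, 65 → best response X.
Player 2 against R2: payoffs 80, 98, 29 → best response Y.
Player 2 against R3: payoffs 18, 33, 59 → best response Z.
Mutual best responses: (R2, Y).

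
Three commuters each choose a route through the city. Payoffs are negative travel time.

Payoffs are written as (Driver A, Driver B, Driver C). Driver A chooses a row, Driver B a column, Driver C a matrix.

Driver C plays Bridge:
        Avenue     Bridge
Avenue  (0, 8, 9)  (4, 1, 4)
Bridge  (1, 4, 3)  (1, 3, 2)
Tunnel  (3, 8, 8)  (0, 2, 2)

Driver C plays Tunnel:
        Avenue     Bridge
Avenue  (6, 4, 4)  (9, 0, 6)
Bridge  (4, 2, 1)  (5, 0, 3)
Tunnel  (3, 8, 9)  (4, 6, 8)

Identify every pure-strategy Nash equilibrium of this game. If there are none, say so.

Driver A against (Avenue, Bridge): payoffs 0, 1, 3 → best response Tunnel.
Driver A against (Avenue, Tunnel): payoffs 6, 4, 3 → best response Avenue.
Driver A against (Bridge, Bridge): payoffs 4, 1, 0 → best response Avenue.
Driver A against (Bridge, Tunnel): payoffs 9, 5, 4 → best response Avenue.
Driver B against (Avenue, Bridge): payoffs 8, 1 → best response Avenue.
Driver B against (Avenue, Tunnel): payoffs 4, 0 → best response Avenue.
Driver B against (Bridge, Bridge): payoffs 4, 3 → best response Avenue.
Driver B against (Bridge, Tunnel): payoffs 2, 0 → best response Avenue.
Driver B against (Tunnel, Bridge): payoffs 8, 2 → best response Avenue.
Driver B against (Tunnel, Tunnel): payoffs 8, 6 → best response Avenue.
Driver C against (Avenue, Avenue): payoffs 9, 4 → best response Bridge.
Driver C against (Avenue, Bridge): payoffs 4, 6 → best response Tunnel.
Driver C against (Bridge, Avenue): payoffs 3, 1 → best response Bridge.
Driver C against (Bridge, Bridge): payoffs 2, 3 → best response Tunnel.
Driver C against (Tunnel, Avenue): payoffs 8, 9 → best response Tunnel.
Driver C against (Tunnel, Bridge): payoffs 2, 8 → best response Tunnel.
No profile is a mutual best response for all players.

This game has no pure Nash equilibrium.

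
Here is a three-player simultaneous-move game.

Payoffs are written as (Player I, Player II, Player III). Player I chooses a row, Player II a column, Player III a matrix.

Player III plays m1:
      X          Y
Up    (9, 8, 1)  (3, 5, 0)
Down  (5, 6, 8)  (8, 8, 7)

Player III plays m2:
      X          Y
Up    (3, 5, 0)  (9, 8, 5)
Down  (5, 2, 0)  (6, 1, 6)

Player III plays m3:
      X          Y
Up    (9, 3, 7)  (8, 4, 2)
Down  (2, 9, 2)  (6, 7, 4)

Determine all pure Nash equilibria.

(Up, X, m1): Player III can switch to m3 (1 → 7). Not NE.
(Up, X, m2): Player I can switch to Down (3 → 5). Not NE.
(Up, X, m3): Player II can switch to Y (3 → 4). Not NE.
(Up, Y, m1): Player I can switch to Down (3 → 8). Not NE.
(Up, Y, m2): Player I gets 9, best alternative 6; Player II gets 8, best alternative 5; Player III gets 5, best alternative 2. No profitable deviation — NE.
(Up, Y, m3): Player III can switch to m2 (2 → 5). Not NE.
(Down, X, m1): Player I can switch to Up (5 → 9). Not NE.
(Down, X, m2): Player III can switch to m1 (0 → 8). Not NE.
(Down, X, m3): Player I can switch to Up (2 → 9). Not NE.
(Down, Y, m1): Player I gets 8, best alternative 3; Player II gets 8, best alternative 6; Player III gets 7, best alternative 6. No profitable deviation — NE.
(Down, Y, m2): Player I can switch to Up (6 → 9). Not NE.
(Down, Y, m3): Player I can switch to Up (6 → 8). Not NE.

(Up, Y, m2); (Down, Y, m1)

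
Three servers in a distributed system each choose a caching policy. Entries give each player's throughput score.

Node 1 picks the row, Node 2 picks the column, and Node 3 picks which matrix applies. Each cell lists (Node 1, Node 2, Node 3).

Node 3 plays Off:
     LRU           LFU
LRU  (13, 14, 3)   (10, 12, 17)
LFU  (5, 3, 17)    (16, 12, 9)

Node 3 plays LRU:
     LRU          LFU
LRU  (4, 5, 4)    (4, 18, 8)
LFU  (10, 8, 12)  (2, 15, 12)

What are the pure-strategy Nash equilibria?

none

(LRU, LRU, Off): Node 3 can switch to LRU (3 → 4). Not NE.
(LRU, LRU, LRU): Node 1 can switch to LFU (4 → 10). Not NE.
(LRU, LFU, Off): Node 1 can switch to LFU (10 → 16). Not NE.
(LRU, LFU, LRU): Node 3 can switch to Off (8 → 17). Not NE.
(LFU, LRU, Off): Node 1 can switch to LRU (5 → 13). Not NE.
(LFU, LRU, LRU): Node 2 can switch to LFU (8 → 15). Not NE.
(LFU, LFU, Off): Node 3 can switch to LRU (9 → 12). Not NE.
(LFU, LFU, LRU): Node 1 can switch to LRU (2 → 4). Not NE.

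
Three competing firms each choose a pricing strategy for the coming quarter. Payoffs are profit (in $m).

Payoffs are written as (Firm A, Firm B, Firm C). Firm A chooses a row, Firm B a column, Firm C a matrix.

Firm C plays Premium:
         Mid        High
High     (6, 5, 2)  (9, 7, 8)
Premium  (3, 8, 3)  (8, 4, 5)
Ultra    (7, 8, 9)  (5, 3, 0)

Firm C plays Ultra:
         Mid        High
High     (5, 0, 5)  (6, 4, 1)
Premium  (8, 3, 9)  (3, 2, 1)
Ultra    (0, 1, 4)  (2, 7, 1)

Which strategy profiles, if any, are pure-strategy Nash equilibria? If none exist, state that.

Firm A against (Mid, Premium): payoffs 6, 3, 7 → best response Ultra.
Firm A against (Mid, Ultra): payoffs 5, 8, 0 → best response Premium.
Firm A against (High, Premium): payoffs 9, 8, 5 → best response High.
Firm A against (High, Ultra): payoffs 6, 3, 2 → best response High.
Firm B against (High, Premium): payoffs 5, 7 → best response High.
Firm B against (High, Ultra): payoffs 0, 4 → best response High.
Firm B against (Premium, Premium): payoffs 8, 4 → best response Mid.
Firm B against (Premium, Ultra): payoffs 3, 2 → best response Mid.
Firm B against (Ultra, Premium): payoffs 8, 3 → best response Mid.
Firm B against (Ultra, Ultra): payoffs 1, 7 → best response High.
Firm C against (High, Mid): payoffs 2, 5 → best response Ultra.
Firm C against (High, High): payoffs 8, 1 → best response Premium.
Firm C against (Premium, Mid): payoffs 3, 9 → best response Ultra.
Firm C against (Premium, High): payoffs 5, 1 → best response Premium.
Firm C against (Ultra, Mid): payoffs 9, 4 → best response Premium.
Firm C against (Ultra, High): payoffs 0, 1 → best response Ultra.
Mutual best responses: (High, High, Premium); (Premium, Mid, Ultra); (Ultra, Mid, Premium).

Pure-strategy Nash equilibria: (High, High, Premium), (Premium, Mid, Ultra), (Ultra, Mid, Premium)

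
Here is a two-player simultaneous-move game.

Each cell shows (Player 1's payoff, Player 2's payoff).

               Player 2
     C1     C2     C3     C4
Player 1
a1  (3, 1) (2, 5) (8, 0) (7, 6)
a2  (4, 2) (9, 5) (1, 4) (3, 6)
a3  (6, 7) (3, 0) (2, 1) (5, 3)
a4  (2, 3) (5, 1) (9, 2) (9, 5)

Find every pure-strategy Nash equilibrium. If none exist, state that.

(a1, C1): Player 1 can switch to a2 (3 → 4). Not NE.
(a1, C2): Player 1 can switch to a2 (2 → 9). Not NE.
(a1, C3): Player 1 can switch to a4 (8 → 9). Not NE.
(a1, C4): Player 1 can switch to a4 (7 → 9). Not NE.
(a2, C1): Player 1 can switch to a3 (4 → 6). Not NE.
(a2, C2): Player 2 can switch to C4 (5 → 6). Not NE.
(a3, C1): Player 1 gets 6, best alternative 4; Player 2 gets 7, best alternative 3. No profitable deviation — NE.
(a4, C4): Player 1 gets 9, best alternative 7; Player 2 gets 5, best alternative 3. No profitable deviation — NE.
(The remaining 8 profiles each have a profitable deviation by the same check.)

Pure-strategy Nash equilibria: (a3, C1), (a4, C4)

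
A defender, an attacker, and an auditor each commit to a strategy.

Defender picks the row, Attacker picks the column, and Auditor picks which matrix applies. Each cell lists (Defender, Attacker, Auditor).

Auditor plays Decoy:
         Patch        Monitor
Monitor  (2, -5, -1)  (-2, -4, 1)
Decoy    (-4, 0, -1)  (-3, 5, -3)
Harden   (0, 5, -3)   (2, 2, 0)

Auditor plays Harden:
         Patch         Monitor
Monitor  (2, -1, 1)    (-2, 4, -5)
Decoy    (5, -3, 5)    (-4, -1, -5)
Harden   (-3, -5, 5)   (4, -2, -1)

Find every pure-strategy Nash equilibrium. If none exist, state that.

(Monitor, Patch, Decoy): Attacker can switch to Monitor (-5 → -4). Not NE.
(Monitor, Patch, Harden): Defender can switch to Decoy (2 → 5). Not NE.
(Monitor, Monitor, Decoy): Defender can switch to Harden (-2 → 2). Not NE.
(Monitor, Monitor, Harden): Defender can switch to Harden (-2 → 4). Not NE.
(Decoy, Patch, Decoy): Defender can switch to Monitor (-4 → 2). Not NE.
(Decoy, Patch, Harden): Attacker can switch to Monitor (-3 → -1). Not NE.
(Decoy, Monitor, Decoy): Defender can switch to Monitor (-3 → -2). Not NE.
(Decoy, Monitor, Harden): Defender can switch to Monitor (-4 → -2). Not NE.
(The remaining 4 profiles each have a profitable deviation by the same check.)

No pure-strategy Nash equilibrium.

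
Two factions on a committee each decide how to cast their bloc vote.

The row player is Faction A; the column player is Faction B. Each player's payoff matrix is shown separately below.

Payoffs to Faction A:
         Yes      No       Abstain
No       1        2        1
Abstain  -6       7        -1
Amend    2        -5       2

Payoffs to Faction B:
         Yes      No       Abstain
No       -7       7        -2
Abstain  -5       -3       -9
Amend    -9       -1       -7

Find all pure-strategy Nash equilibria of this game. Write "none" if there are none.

For each strategy profile, look for a profitable unilateral deviation.
(No, Yes): Faction A can switch to Amend (1 → 2). Not NE.
(No, No): Faction A can switch to Abstain (2 → 7). Not NE.
(No, Abstain): Faction A can switch to Amend (1 → 2). Not NE.
(Abstain, Yes): Faction A can switch to No (-6 → 1). Not NE.
(Abstain, No): Faction A gets 7, best alternative 2; Faction B gets -3, best alternative -5. No profitable deviation — NE.
(Abstain, Abstain): Faction A can switch to No (-1 → 1). Not NE.
(Amend, Yes): Faction B can switch to No (-9 → -1). Not NE.
(Amend, No): Faction A can switch to No (-5 → 2). Not NE.
(Amend, Abstain): Faction B can switch to No (-7 → -1). Not NE.

Pure NE: (Abstain, No)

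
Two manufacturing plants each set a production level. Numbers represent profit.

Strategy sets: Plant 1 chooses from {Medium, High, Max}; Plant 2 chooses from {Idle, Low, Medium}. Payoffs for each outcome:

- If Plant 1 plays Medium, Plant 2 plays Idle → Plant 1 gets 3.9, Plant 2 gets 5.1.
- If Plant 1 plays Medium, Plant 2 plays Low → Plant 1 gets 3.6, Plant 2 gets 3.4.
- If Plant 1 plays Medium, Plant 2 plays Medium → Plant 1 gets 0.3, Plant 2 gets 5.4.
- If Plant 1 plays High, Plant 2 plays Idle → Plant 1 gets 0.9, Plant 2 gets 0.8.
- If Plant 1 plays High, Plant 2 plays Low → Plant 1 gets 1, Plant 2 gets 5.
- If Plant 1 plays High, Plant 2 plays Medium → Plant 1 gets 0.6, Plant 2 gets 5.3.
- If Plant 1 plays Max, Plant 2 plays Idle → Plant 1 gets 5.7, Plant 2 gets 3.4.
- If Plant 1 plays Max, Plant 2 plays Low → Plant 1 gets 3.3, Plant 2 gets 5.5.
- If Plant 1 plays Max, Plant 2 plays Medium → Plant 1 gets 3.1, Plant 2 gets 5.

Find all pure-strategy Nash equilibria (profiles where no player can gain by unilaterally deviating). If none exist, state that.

There is no pure-strategy Nash equilibrium.

For each player, find the best response to each opponent profile; mutual best responses are the pure NE.
Plant 1 against Idle: payoffs 3.9, 0.9, 5.7 → best response Max.
Plant 1 against Low: payoffs 3.6, 1, 3.3 → best response Medium.
Plant 1 against Medium: payoffs 0.3, 0.6, 3.1 → best response Max.
Plant 2 against Medium: payoffs 5.1, 3.4, 5.4 → best response Medium.
Plant 2 against High: payoffs 0.8, 5, 5.3 → best response Medium.
Plant 2 against Max: payoffs 3.4, 5.5, 5 → best response Low.
No profile is a mutual best response for all players.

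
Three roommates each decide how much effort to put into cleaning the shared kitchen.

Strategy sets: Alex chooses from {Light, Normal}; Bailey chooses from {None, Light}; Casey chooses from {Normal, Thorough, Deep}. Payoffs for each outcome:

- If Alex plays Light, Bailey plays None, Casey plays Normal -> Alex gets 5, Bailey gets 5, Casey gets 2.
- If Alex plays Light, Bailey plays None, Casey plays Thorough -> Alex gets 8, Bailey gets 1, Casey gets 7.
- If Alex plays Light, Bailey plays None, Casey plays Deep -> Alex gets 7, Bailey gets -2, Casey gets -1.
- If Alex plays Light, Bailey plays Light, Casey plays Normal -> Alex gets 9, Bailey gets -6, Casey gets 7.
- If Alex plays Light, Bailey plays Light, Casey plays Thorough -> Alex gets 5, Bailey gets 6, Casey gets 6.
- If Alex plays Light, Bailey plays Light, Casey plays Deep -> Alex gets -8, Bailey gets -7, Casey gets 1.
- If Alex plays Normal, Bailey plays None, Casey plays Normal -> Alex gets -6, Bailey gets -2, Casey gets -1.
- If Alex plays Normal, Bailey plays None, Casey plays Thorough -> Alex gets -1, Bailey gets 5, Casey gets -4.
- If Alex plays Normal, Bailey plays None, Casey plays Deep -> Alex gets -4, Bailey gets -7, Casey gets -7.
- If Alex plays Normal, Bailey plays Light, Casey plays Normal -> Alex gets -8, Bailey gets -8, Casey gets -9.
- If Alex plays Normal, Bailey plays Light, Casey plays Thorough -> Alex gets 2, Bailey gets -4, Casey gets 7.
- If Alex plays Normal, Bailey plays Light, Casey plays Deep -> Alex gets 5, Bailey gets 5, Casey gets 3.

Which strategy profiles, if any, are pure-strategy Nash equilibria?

Alex against (None, Normal): payoffs 5, -6 → best response Light.
Alex against (None, Thorough): payoffs 8, -1 → best response Light.
Alex against (None, Deep): payoffs 7, -4 → best response Light.
Alex against (Light, Normal): payoffs 9, -8 → best response Light.
Alex against (Light, Thorough): payoffs 5, 2 → best response Light.
Alex against (Light, Deep): payoffs -8, 5 → best response Normal.
Bailey against (Light, Normal): payoffs 5, -6 → best response None.
Bailey against (Light, Thorough): payoffs 1, 6 → best response Light.
Bailey against (Light, Deep): payoffs -2, -7 → best response None.
Bailey against (Normal, Normal): payoffs -2, -8 → best response None.
Bailey against (Normal, Thorough): payoffs 5, -4 → best response None.
Bailey against (Normal, Deep): payoffs -7, 5 → best response Light.
Casey against (Light, None): payoffs 2, 7, -1 → best response Thorough.
Casey against (Light, Light): payoffs 7, 6, 1 → best response Normal.
Casey against (Normal, None): payoffs -1, -4, -7 → best response Normal.
Casey against (Normal, Light): payoffs -9, 7, 3 → best response Thorough.
No profile is a mutual best response for all players.

This game has no pure Nash equilibrium.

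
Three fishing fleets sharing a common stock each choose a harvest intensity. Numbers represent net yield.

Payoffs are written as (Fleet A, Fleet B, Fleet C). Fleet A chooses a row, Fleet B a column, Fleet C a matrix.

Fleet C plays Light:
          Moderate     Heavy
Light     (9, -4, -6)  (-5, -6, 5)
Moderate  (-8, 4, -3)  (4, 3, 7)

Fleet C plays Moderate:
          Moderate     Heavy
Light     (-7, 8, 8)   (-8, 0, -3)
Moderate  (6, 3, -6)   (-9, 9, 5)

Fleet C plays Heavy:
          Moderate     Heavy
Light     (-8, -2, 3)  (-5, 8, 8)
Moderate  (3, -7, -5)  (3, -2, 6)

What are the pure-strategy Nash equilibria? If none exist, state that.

There is no pure-strategy Nash equilibrium.

Fleet A against (Moderate, Light): payoffs 9, -8 → best response Light.
Fleet A against (Moderate, Moderate): payoffs -7, 6 → best response Moderate.
Fleet A against (Moderate, Heavy): payoffs -8, 3 → best response Moderate.
Fleet A against (Heavy, Light): payoffs -5, 4 → best response Moderate.
Fleet A against (Heavy, Moderate): payoffs -8, -9 → best response Light.
Fleet A against (Heavy, Heavy): payoffs -5, 3 → best response Moderate.
Fleet B against (Light, Light): payoffs -4, -6 → best response Moderate.
Fleet B against (Light, Moderate): payoffs 8, 0 → best response Moderate.
Fleet B against (Light, Heavy): payoffs -2, 8 → best response Heavy.
Fleet B against (Moderate, Light): payoffs 4, 3 → best response Moderate.
Fleet B against (Moderate, Moderate): payoffs 3, 9 → best response Heavy.
Fleet B against (Moderate, Heavy): payoffs -7, -2 → best response Heavy.
Fleet C against (Light, Moderate): payoffs -6, 8, 3 → best response Moderate.
Fleet C against (Light, Heavy): payoffs 5, -3, 8 → best response Heavy.
Fleet C against (Moderate, Moderate): payoffs -3, -6, -5 → best response Light.
Fleet C against (Moderate, Heavy): payoffs 7, 5, 6 → best response Light.
No profile is a mutual best response for all players.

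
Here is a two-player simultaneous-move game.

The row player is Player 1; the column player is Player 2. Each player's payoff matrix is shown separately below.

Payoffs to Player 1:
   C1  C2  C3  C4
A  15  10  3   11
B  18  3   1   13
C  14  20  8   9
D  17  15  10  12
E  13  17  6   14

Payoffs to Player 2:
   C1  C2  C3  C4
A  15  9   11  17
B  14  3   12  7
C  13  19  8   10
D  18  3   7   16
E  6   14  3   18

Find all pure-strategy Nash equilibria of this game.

The pure Nash equilibria are (B, C1); (C, C2); (E, C4).

(A, C1): Player 1 can switch to B (15 → 18). Not NE.
(A, C2): Player 1 can switch to C (10 → 20). Not NE.
(A, C3): Player 1 can switch to C (3 → 8). Not NE.
(A, C4): Player 1 can switch to B (11 → 13). Not NE.
(B, C1): Player 1 gets 18, best alternative 17; Player 2 gets 14, best alternative 12. No profitable deviation — NE.
(B, C2): Player 1 can switch to A (3 → 10). Not NE.
(B, C3): Player 1 can switch to A (1 → 3). Not NE.
(B, C4): Player 1 can switch to E (13 → 14). Not NE.
(C, C1): Player 1 can switch to A (14 → 15). Not NE.
(C, C2): Player 1 gets 20, best alternative 17; Player 2 gets 19, best alternative 13. No profitable deviation — NE.
(E, C4): Player 1 gets 14, best alternative 13; Player 2 gets 18, best alternative 14. No profitable deviation — NE.
(The remaining 9 profiles each have a profitable deviation by the same check.)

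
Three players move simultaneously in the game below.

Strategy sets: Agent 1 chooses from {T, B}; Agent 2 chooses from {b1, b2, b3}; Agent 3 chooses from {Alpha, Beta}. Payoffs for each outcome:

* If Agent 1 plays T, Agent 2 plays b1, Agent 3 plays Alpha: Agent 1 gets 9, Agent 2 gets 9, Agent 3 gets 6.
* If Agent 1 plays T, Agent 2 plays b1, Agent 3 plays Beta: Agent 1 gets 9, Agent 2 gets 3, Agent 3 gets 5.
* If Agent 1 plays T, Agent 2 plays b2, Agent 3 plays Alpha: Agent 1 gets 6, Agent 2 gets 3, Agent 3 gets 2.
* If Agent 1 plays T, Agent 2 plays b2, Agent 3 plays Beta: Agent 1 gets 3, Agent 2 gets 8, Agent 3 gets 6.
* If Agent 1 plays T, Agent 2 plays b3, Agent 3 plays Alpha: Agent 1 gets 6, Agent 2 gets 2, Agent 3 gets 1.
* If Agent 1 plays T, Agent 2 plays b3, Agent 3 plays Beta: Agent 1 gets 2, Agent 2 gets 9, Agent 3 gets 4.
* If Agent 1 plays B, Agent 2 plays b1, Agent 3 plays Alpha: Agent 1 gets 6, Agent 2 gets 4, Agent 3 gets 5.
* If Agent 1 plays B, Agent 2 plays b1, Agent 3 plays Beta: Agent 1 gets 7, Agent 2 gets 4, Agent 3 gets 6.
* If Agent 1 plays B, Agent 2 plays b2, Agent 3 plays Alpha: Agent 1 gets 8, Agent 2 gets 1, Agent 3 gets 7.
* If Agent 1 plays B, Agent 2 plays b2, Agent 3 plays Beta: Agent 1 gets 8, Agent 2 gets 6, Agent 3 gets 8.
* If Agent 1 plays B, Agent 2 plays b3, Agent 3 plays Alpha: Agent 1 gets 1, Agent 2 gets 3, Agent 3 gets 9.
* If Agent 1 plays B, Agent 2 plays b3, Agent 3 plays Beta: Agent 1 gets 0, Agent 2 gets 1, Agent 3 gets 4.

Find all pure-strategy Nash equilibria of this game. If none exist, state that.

(T, b1, Alpha); (T, b3, Beta); (B, b2, Beta)

For each player, find the best response to each opponent profile; mutual best responses are the pure NE.
Agent 1 against (b1, Alpha): payoffs 9, 6 → best response T.
Agent 1 against (b1, Beta): payoffs 9, 7 → best response T.
Agent 1 against (b2, Alpha): payoffs 6, 8 → best response B.
Agent 1 against (b2, Beta): payoffs 3, 8 → best response B.
Agent 1 against (b3, Alpha): payoffs 6, 1 → best response T.
Agent 1 against (b3, Beta): payoffs 2, 0 → best response T.
Agent 2 against (T, Alpha): payoffs 9, 3, 2 → best response b1.
Agent 2 against (T, Beta): payoffs 3, 8, 9 → best response b3.
Agent 2 against (B, Alpha): payoffs 4, 1, 3 → best response b1.
Agent 2 against (B, Beta): payoffs 4, 6, 1 → best response b2.
Agent 3 against (T, b1): payoffs 6, 5 → best response Alpha.
Agent 3 against (T, b2): payoffs 2, 6 → best response Beta.
Agent 3 against (T, b3): payoffs 1, 4 → best response Beta.
Agent 3 against (B, b1): payoffs 5, 6 → best response Beta.
Agent 3 against (B, b2): payoffs 7, 8 → best response Beta.
Agent 3 against (B, b3): payoffs 9, 4 → best response Alpha.
Mutual best responses: (T, b1, Alpha); (T, b3, Beta); (B, b2, Beta).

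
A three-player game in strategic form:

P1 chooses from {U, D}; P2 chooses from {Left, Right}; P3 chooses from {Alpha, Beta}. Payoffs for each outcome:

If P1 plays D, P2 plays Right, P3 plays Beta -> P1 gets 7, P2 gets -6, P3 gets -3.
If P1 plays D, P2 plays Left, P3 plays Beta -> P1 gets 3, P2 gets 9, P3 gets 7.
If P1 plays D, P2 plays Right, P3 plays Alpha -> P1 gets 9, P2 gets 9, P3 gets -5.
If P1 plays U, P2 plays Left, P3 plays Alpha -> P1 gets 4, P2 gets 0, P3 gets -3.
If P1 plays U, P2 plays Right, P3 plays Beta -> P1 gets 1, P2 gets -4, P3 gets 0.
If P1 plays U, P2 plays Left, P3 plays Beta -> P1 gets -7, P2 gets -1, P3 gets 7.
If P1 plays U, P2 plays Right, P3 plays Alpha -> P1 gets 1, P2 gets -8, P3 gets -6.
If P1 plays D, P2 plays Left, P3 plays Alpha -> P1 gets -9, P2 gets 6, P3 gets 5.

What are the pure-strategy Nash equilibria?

Pure NE: (D, Left, Beta)

Mark each player's best response to every combination of opponents' strategies; a profile where every player is best-responding is a pure Nash equilibrium.
P1 against (Left, Alpha): payoffs 4, -9 → best response U.
P1 against (Left, Beta): payoffs -7, 3 → best response D.
P1 against (Right, Alpha): payoffs 1, 9 → best response D.
P1 against (Right, Beta): payoffs 1, 7 → best response D.
P2 against (U, Alpha): payoffs 0, -8 → best response Left.
P2 against (U, Beta): payoffs -1, -4 → best response Left.
P2 against (D, Alpha): payoffs 6, 9 → best response Right.
P2 against (D, Beta): payoffs 9, -6 → best response Left.
P3 against (U, Left): payoffs -3, 7 → best response Beta.
P3 against (U, Right): payoffs -6, 0 → best response Beta.
P3 against (D, Left): payoffs 5, 7 → best response Beta.
P3 against (D, Right): payoffs -5, -3 → best response Beta.
Mutual best responses: (D, Left, Beta).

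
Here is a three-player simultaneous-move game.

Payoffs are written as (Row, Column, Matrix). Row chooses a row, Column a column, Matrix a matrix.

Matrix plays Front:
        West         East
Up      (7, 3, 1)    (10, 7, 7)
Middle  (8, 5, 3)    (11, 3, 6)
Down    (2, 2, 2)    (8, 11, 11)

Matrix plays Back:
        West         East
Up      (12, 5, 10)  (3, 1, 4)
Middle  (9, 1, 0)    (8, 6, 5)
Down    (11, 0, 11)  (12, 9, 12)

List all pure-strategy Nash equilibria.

Pure-strategy Nash equilibria: (Up, West, Back); (Middle, West, Front); (Down, East, Back)

(Up, West, Front): Row can switch to Middle (7 → 8). Not NE.
(Up, West, Back): Row gets 12, best alternative 11; Column gets 5, best alternative 1; Matrix gets 10, best alternative 1. No profitable deviation — NE.
(Up, East, Front): Row can switch to Middle (10 → 11). Not NE.
(Up, East, Back): Row can switch to Middle (3 → 8). Not NE.
(Middle, West, Front): Row gets 8, best alternative 7; Column gets 5, best alternative 3; Matrix gets 3, best alternative 0. No profitable deviation — NE.
(Middle, West, Back): Row can switch to Up (9 → 12). Not NE.
(Middle, East, Front): Column can switch to West (3 → 5). Not NE.
(Middle, East, Back): Row can switch to Down (8 → 12). Not NE.
(Down, East, Back): Row gets 12, best alternative 8; Column gets 9, best alternative 0; Matrix gets 12, best alternative 11. No profitable deviation — NE.
(The remaining 3 profiles each have a profitable deviation by the same check.)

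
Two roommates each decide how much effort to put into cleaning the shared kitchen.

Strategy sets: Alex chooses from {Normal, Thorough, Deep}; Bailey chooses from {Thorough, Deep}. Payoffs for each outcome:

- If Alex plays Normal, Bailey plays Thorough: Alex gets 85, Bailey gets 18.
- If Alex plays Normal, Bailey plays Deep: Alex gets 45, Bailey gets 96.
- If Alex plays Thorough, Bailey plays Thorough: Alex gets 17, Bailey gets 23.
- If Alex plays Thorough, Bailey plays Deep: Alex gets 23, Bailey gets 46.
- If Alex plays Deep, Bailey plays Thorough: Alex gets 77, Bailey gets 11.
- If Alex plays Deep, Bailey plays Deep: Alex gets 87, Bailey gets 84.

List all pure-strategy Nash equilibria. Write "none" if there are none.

For each strategy profile, look for a profitable unilateral deviation.
(Normal, Thorough): Bailey can switch to Deep (18 → 96). Not NE.
(Normal, Deep): Alex can switch to Deep (45 → 87). Not NE.
(Thorough, Thorough): Alex can switch to Normal (17 → 85). Not NE.
(Thorough, Deep): Alex can switch to Normal (23 → 45). Not NE.
(Deep, Thorough): Alex can switch to Normal (77 → 85). Not NE.
(Deep, Deep): Alex gets 87, best alternative 45; Bailey gets 84, best alternative 11. No profitable deviation — NE.

Pure NE: (Deep, Deep)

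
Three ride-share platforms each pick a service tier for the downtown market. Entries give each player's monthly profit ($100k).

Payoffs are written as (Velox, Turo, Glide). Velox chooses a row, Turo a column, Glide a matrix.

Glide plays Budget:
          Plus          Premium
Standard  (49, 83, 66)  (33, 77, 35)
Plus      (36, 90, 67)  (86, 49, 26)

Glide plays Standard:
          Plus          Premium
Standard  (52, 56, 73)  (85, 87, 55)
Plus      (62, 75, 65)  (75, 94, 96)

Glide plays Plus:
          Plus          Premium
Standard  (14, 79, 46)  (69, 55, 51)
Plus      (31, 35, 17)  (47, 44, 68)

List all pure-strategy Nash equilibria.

Mark each player's best response to every combination of opponents' strategies; a profile where every player is best-responding is a pure Nash equilibrium.
Velox against (Plus, Budget): payoffs 49, 36 → best response Standard.
Velox against (Plus, Standard): payoffs 52, 62 → best response Plus.
Velox against (Plus, Plus): payoffs 14, 31 → best response Plus.
Velox against (Premium, Budget): payoffs 33, 86 → best response Plus.
Velox against (Premium, Standard): payoffs 85, 75 → best response Standard.
Velox against (Premium, Plus): payoffs 69, 47 → best response Standard.
Turo against (Standard, Budget): payoffs 83, 77 → best response Plus.
Turo against (Standard, Standard): payoffs 56, 87 → best response Premium.
Turo against (Standard, Plus): payoffs 79, 55 → best response Plus.
Turo against (Plus, Budget): payoffs 90, 49 → best response Plus.
Turo against (Plus, Standard): payoffs 75, 94 → best response Premium.
Turo against (Plus, Plus): payoffs 35, 44 → best response Premium.
Glide against (Standard, Plus): payoffs 66, 73, 46 → best response Standard.
Glide against (Standard, Premium): payoffs 35, 55, 51 → best response Standard.
Glide against (Plus, Plus): payoffs 67, 65, 17 → best response Budget.
Glide against (Plus, Premium): payoffs 26, 96, 68 → best response Standard.
Mutual best responses: (Standard, Premium, Standard).

The unique pure-strategy Nash equilibrium is (Standard, Premium, Standard).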